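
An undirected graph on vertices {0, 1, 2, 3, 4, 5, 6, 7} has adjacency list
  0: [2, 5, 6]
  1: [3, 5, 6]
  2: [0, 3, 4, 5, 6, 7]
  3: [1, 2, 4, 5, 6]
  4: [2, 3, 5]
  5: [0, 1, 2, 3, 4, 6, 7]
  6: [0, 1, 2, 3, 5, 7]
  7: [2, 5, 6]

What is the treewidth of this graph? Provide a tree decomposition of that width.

Treewidth 3.
One such decomposition:
Bags: B1 = {1, 3, 5, 6}  B2 = {2, 3, 5, 6}  B3 = {0, 2, 5, 6}  B4 = {2, 5, 6, 7}  B5 = {2, 3, 4, 5}
Tree: B1–B2, B2–B3, B3–B4, B2–B5

Every bag has size at most 4, so the width is 4 − 1 = 3 and tw(G) ≤ 3. On the other hand G contains the 4-clique {1, 3, 5, 6}. A clique must lie in a single bag of any decomposition, so no decomposition can have width below 3. Combining the bounds, tw(G) = 3.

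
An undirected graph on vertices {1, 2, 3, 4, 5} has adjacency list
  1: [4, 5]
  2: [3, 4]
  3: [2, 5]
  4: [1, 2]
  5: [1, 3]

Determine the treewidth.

A width-2 tree decomposition is:
Bags: B1 = {2, 3, 5}  B2 = {1, 2, 5}  B3 = {1, 2, 4}
Tree: B1–B2, B2–B3
The largest bag has 3 vertices, giving width 2; this decomposition certifies tw(G) ≤ 2. For the lower bound, G contains the cycle 2–3–5–1–4–2, so G is not a forest; only forests have treewidth ≤ 1, hence tw(G) ≥ 2. The upper and lower bounds meet at 2, so that is the treewidth.

2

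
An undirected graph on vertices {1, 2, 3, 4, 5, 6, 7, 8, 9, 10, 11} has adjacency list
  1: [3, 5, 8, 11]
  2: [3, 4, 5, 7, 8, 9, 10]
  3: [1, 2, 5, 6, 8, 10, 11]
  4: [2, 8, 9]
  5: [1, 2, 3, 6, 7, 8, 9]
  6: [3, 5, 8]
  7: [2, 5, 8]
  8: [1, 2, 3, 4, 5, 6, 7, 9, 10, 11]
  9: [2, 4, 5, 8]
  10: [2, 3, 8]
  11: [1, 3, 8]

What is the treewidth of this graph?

A width-3 tree decomposition is:
Bags: B1 = {1, 3, 5, 8}  B2 = {2, 3, 5, 8}  B3 = {2, 5, 8, 9}  B4 = {2, 5, 7, 8}  B5 = {2, 4, 8, 9}  B6 = {3, 5, 6, 8}  B7 = {2, 3, 8, 10}  B8 = {1, 3, 8, 11}
Tree: B1–B2, B2–B3, B2–B4, B3–B5, B2–B6, B2–B7, B1–B8
Each bag holds 4 vertices, so the decomposition has width 3, which upper-bounds the treewidth. For the lower bound, the 4 vertices {1, 3, 8, 11} are pairwise adjacent, and any tree decomposition puts a clique entirely inside one bag — forcing width ≥ 3. Therefore the treewidth is 3.

3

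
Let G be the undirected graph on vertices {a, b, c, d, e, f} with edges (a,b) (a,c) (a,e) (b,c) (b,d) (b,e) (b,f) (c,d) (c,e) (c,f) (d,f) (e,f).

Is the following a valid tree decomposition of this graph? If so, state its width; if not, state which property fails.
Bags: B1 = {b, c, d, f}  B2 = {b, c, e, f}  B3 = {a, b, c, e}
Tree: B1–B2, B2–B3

Checking the three conditions: (i) the bags cover all of {a, b, c, d, e, f}; (ii) for each edge, some bag contains both endpoints; (iii) the bags containing any fixed vertex form a subtree. All hold, so the decomposition is valid with width 4 − 1 = 3.

Yes; width 3.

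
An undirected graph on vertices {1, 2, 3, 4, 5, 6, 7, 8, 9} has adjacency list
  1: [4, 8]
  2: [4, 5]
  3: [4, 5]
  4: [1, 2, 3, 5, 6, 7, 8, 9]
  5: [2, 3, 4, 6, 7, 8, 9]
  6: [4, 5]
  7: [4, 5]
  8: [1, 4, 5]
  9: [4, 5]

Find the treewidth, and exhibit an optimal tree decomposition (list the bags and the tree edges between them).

The largest bag has 3 vertices, giving width 2; this decomposition certifies tw(G) ≤ 2. For the lower bound, the 3 vertices {1, 4, 8} are pairwise adjacent, and any tree decomposition puts a clique entirely inside one bag — forcing width ≥ 2. Combining the bounds, tw(G) = 2.

Treewidth 2.
One such decomposition:
Bags: B1 = {1, 4, 8}  B2 = {4, 5, 8}  B3 = {4, 5, 6}  B4 = {4, 5, 7}  B5 = {4, 5, 9}  B6 = {2, 4, 5}  B7 = {3, 4, 5}
Tree: B1–B2, B2–B3, B3–B4, B3–B5, B4–B6, B3–B7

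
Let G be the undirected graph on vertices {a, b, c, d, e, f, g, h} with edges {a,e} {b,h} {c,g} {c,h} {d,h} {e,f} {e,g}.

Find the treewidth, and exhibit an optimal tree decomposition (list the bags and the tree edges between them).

Each bag holds 2 vertices, so the decomposition has width 1, which upper-bounds the treewidth. Since G has at least one edge (e.g. g–e), it is not an edgeless graph, so tw(G) ≥ 1. Combining the bounds, tw(G) = 1.

Treewidth 1.
One such decomposition:
Bags: B1 = {e, g}  B2 = {c, g}  B3 = {c, h}  B4 = {d, h}  B5 = {e, f}  B6 = {b, h}  B7 = {a, e}
Tree: B1–B2, B2–B3, B3–B4, B1–B5, B4–B6, B5–B7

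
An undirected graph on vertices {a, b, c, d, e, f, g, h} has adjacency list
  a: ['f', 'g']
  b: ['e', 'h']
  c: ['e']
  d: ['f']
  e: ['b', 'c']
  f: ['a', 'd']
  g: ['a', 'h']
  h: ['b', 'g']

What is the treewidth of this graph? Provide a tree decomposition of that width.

The largest bag has 2 vertices, giving width 1; this decomposition certifies tw(G) ≤ 1. Any graph with an edge has treewidth ≥ 1, and G has the edge c–e. The upper and lower bounds meet at 1, so that is the treewidth.

Treewidth 1.
Bags: B1 = {c, e}  B2 = {b, e}  B3 = {b, h}  B4 = {g, h}  B5 = {a, g}  B6 = {a, f}  B7 = {d, f}
Tree: B1–B2, B2–B3, B3–B4, B4–B5, B5–B6, B6–B7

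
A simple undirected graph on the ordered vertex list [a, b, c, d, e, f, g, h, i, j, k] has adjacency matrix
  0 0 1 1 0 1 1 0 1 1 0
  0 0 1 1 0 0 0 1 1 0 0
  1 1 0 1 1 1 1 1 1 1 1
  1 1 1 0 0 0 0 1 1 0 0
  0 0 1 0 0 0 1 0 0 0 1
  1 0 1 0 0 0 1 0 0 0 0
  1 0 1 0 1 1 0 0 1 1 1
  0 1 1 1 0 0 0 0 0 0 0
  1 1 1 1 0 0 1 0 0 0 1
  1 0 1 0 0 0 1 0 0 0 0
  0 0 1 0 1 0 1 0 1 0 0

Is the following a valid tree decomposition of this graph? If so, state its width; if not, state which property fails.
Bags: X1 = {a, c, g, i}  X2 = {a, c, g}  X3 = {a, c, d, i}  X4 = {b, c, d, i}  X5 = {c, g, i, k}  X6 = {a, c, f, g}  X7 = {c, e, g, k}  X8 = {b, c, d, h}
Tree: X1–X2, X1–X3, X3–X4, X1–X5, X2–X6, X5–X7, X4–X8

No — vertex j appears in no bag.

A tree decomposition must satisfy three properties: every vertex lies in some bag; for every edge, both endpoints lie together in some bag; and for every vertex, the bags containing it form a connected subtree. Here vertex j appears in no bag, so the decomposition is invalid.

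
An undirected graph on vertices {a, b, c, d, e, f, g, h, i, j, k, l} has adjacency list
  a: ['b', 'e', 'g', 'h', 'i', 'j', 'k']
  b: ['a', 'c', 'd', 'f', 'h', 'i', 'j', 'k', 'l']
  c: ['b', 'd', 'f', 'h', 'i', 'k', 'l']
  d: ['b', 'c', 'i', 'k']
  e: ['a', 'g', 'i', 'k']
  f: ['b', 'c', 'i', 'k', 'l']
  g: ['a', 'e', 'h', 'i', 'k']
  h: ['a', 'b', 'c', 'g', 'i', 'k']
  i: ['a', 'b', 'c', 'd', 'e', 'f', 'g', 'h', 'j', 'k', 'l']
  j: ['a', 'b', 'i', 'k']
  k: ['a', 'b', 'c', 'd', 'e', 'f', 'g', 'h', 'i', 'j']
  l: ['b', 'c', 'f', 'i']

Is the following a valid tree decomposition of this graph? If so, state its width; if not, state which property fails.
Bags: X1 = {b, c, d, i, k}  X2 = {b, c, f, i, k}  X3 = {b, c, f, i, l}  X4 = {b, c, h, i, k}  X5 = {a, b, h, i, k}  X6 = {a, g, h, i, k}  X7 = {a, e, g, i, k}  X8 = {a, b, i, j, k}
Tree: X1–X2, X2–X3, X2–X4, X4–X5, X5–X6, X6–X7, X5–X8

Yes; width 4.

Vertex coverage: the bags together contain {a, b, c, d, e, f, g, h, i, j, k, l}, the full vertex set. Edge coverage: each edge of G has both endpoints in at least one bag. Running intersection: for every vertex, the bags containing it form a connected subtree. All three properties hold, so this is a valid tree decomposition of width max|bag| − 1 = 4, and hence tw(G) ≤ 4.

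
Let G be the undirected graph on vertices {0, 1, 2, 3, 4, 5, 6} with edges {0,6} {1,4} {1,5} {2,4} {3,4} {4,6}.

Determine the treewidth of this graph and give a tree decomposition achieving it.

Treewidth 1.
Bags: B1 = {4, 6}  B2 = {2, 4}  B3 = {0, 6}  B4 = {1, 4}  B5 = {3, 4}  B6 = {1, 5}
Tree: B1–B2, B1–B3, B1–B4, B4–B5, B4–B6

Each bag holds 2 vertices, so the decomposition has width 1, which upper-bounds the treewidth. Since G has at least one edge (e.g. 4–6), it is not an edgeless graph, so tw(G) ≥ 1. Therefore the treewidth is 1.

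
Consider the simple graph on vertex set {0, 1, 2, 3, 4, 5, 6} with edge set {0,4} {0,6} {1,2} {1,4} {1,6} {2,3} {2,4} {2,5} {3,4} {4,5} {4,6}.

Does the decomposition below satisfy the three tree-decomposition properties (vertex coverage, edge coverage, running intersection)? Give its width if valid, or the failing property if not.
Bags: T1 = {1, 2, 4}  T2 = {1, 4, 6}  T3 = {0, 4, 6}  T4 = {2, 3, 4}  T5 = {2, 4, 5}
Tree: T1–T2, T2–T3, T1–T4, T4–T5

Yes; width 2.

Vertex coverage: the bags together contain {0, 1, 2, 3, 4, 5, 6}, the full vertex set. Edge coverage: each edge of G has both endpoints in at least one bag. Running intersection: for every vertex, the bags containing it form a connected subtree. All three properties hold, so this is a valid tree decomposition of width max|bag| − 1 = 2, and hence tw(G) ≤ 2.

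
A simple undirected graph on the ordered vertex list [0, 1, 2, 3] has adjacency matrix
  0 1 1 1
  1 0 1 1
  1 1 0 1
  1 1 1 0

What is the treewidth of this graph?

A width-3 tree decomposition is:
Bags: B1 = {0, 1, 2, 3}
Tree: (single bag)
With just one bag of size 4, the width is 4 − 1 = 3, so tw(G) ≤ 3. Conversely, {0, 1, 2, 3} is a clique of size 4, and the vertices of any clique must share a bag in every tree decomposition; so some bag has ≥ 4 vertices and tw(G) ≥ 3. Combining the bounds, tw(G) = 3.

3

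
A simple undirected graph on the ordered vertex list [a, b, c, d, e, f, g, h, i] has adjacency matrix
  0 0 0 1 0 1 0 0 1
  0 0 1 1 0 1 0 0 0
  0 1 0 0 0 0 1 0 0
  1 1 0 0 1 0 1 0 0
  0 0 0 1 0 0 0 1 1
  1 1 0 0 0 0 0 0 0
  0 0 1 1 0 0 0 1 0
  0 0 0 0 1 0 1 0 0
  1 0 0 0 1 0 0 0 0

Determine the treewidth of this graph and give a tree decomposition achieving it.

The largest bag has 4 vertices, giving width 3; this decomposition certifies tw(G) ≤ 3. For the lower bound: the 4 vertex sets {e,h,i}, {a}, {d}, {b,c,f,g} are disjoint, each induces a connected subgraph, and every pair is joined by at least one edge of G. Contracting each set to a single vertex therefore yields K_{4} as a minor, and since treewidth is minor-monotone, tw(G) ≥ tw(K_{4}) = 3. The upper and lower bounds meet at 3, so that is the treewidth.

Treewidth 3.
One optimal decomposition is:
Bags: B1 = {a, e, h, i}  B2 = {a, d, e, h}  B3 = {a, d, g, h}  B4 = {a, d, f, g}  B5 = {b, d, f, g}  B6 = {b, c, f, g}
Tree: B1–B2, B2–B3, B3–B4, B4–B5, B5–B6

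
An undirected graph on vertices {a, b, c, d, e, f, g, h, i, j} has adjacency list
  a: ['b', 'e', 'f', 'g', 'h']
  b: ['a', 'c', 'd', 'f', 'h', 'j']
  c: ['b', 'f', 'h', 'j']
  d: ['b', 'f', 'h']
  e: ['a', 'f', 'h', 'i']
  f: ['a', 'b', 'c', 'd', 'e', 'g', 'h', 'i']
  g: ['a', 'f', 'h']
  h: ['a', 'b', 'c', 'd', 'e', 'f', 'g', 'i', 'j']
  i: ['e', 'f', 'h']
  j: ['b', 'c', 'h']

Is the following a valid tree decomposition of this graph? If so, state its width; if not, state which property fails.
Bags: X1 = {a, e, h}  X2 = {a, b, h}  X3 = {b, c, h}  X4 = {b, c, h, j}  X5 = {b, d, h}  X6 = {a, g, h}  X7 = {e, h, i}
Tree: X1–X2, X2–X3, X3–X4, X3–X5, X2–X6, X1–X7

No — vertex f appears in no bag.

A tree decomposition must satisfy three properties: every vertex lies in some bag; for every edge, both endpoints lie together in some bag; and for every vertex, the bags containing it form a connected subtree. Here vertex f appears in no bag, so the decomposition is invalid.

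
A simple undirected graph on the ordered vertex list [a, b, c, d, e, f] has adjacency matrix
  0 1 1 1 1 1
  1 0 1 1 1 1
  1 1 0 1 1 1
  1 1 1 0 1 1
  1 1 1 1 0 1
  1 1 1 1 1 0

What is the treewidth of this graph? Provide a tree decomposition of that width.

With just one bag of size 6, the width is 6 − 1 = 5, so tw(G) ≤ 5. On the other hand G contains the 6-clique {a, b, c, d, e, f}. A clique must lie in a single bag of any decomposition, so no decomposition can have width below 5. Combining the bounds, tw(G) = 5.

Treewidth 5.
Bags: B1 = {a, b, c, d, e, f}
Tree: (single bag)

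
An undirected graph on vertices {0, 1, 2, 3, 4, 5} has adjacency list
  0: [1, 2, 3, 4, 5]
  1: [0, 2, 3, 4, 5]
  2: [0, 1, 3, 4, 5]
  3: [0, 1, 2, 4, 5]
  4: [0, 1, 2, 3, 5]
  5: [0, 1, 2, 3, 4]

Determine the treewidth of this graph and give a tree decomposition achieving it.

Treewidth 5.
One such decomposition:
Bags: B1 = {0, 1, 2, 3, 4, 5}
Tree: (single bag)

With just one bag of size 6, the width is 6 − 1 = 5, so tw(G) ≤ 5. On the other hand G contains the 6-clique {0, 1, 2, 3, 4, 5}. A clique must lie in a single bag of any decomposition, so no decomposition can have width below 5. The upper and lower bounds meet at 5, so that is the treewidth.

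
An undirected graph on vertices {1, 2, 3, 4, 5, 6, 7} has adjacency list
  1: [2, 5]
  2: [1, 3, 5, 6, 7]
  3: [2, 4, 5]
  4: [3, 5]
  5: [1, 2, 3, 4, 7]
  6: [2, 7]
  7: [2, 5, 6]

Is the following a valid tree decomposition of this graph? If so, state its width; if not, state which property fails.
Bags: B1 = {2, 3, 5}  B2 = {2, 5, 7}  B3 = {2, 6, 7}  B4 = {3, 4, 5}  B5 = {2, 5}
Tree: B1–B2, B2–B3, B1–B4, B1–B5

A tree decomposition must satisfy three properties: every vertex lies in some bag; for every edge, both endpoints lie together in some bag; and for every vertex, the bags containing it form a connected subtree. Here vertex 1 appears in no bag, so the decomposition is invalid.

No — vertex 1 appears in no bag.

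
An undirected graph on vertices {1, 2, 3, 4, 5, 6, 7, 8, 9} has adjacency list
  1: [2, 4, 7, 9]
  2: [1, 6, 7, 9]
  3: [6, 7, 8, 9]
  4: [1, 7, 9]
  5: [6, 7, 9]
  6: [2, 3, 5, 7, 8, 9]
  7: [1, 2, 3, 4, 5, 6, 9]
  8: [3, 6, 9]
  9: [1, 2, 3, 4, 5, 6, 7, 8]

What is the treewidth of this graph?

A width-3 tree decomposition is:
Bags: B1 = {2, 6, 7, 9}  B2 = {1, 2, 7, 9}  B3 = {3, 6, 7, 9}  B4 = {3, 6, 8, 9}  B5 = {5, 6, 7, 9}  B6 = {1, 4, 7, 9}
Tree: B1–B2, B1–B3, B3–B4, B3–B5, B2–B6
The largest bag has 4 vertices, giving width 3; this decomposition certifies tw(G) ≤ 3. Conversely, {3, 6, 8, 9} is a clique of size 4, and the vertices of any clique must share a bag in every tree decomposition; so some bag has ≥ 4 vertices and tw(G) ≥ 3. The upper and lower bounds meet at 3, so that is the treewidth.

3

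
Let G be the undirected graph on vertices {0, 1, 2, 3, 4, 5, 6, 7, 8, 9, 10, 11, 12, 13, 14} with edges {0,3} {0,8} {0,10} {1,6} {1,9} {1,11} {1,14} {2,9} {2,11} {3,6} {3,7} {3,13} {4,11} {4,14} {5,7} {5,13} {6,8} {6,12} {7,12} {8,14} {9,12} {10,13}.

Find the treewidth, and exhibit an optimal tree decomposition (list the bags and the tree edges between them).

Treewidth 3.
Bags: B1 = {2, 4, 11, 14}  B2 = {1, 2, 11, 14}  B3 = {1, 2, 9, 14}  B4 = {1, 8, 9, 14}  B5 = {1, 6, 8, 9}  B6 = {6, 8, 9, 12}  B7 = {0, 6, 8, 12}  B8 = {0, 3, 6, 12}  B9 = {0, 3, 7, 12}  B10 = {0, 3, 7, 10}  B11 = {3, 7, 10, 13}  B12 = {5, 7, 10, 13}
Tree: B1–B2, B2–B3, B3–B4, B4–B5, B5–B6, B6–B7, B7–B8, B8–B9, B9–B10, B10–B11, B11–B12

Every bag has size at most 4, so the width is 4 − 1 = 3 and tw(G) ≤ 3. For the lower bound: the 4 vertex sets {2,4,11}, {14}, {1}, {6,8,9,12} are disjoint, each induces a connected subgraph, and every pair is joined by at least one edge of G. Contracting each set to a single vertex therefore yields K_{4} as a minor, and since treewidth is minor-monotone, tw(G) ≥ tw(K_{4}) = 3. The upper and lower bounds meet at 3, so that is the treewidth.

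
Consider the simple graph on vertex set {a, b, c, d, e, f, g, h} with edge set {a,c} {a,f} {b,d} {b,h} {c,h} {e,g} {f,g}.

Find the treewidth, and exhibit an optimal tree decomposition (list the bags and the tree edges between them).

Treewidth 1.
One optimal decomposition is:
Bags: B1 = {b, d}  B2 = {b, h}  B3 = {c, h}  B4 = {a, c}  B5 = {a, f}  B6 = {f, g}  B7 = {e, g}
Tree: B1–B2, B2–B3, B3–B4, B4–B5, B5–B6, B6–B7

The largest bag has 2 vertices, giving width 1; this decomposition certifies tw(G) ≤ 1. G has an edge, so its treewidth is at least 1. Combining the bounds, tw(G) = 1.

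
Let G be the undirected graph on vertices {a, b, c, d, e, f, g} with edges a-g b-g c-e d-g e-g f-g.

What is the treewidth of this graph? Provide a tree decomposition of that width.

Treewidth 1.
One such decomposition:
Bags: B1 = {f, g}  B2 = {d, g}  B3 = {a, g}  B4 = {e, g}  B5 = {b, g}  B6 = {c, e}
Tree: B1–B2, B2–B3, B1–B4, B1–B5, B4–B6

Each bag holds 2 vertices, so the decomposition has width 1, which upper-bounds the treewidth. G has an edge, so its treewidth is at least 1. Combining the bounds, tw(G) = 1.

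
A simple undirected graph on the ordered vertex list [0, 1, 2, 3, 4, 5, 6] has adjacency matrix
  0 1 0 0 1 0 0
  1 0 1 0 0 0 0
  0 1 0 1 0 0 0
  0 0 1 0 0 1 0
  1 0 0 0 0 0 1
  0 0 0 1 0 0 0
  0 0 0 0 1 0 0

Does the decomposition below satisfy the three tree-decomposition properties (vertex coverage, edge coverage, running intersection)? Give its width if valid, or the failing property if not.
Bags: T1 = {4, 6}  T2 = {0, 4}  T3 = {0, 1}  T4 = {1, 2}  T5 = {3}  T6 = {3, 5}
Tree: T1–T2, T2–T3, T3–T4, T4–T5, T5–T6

A tree decomposition must satisfy three properties: every vertex lies in some bag; for every edge, both endpoints lie together in some bag; and for every vertex, the bags containing it form a connected subtree. Here edge (2,3) lies in no bag, so the decomposition is invalid.

No — edge (2,3) lies in no bag.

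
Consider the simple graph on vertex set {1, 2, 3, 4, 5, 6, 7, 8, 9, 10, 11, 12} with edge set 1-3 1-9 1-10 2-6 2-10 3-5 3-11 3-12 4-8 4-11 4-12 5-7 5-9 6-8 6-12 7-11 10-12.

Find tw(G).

3

A width-3 tree decomposition is:
Bags: B1 = {2, 6, 8, 10}  B2 = {6, 8, 10, 12}  B3 = {4, 8, 10, 12}  B4 = {1, 4, 10, 12}  B5 = {1, 3, 4, 12}  B6 = {1, 3, 4, 11}  B7 = {1, 3, 9, 11}  B8 = {3, 5, 9, 11}  B9 = {5, 7, 9, 11}
Tree: B1–B2, B2–B3, B3–B4, B4–B5, B5–B6, B6–B7, B7–B8, B8–B9
Each bag holds 4 vertices, so the decomposition has width 3, which upper-bounds the treewidth. For the lower bound: the 4 vertex sets {2,6,8}, {10}, {12}, {1,3,4,11} are disjoint, each induces a connected subgraph, and every pair is joined by at least one edge of G. Contracting each set to a single vertex therefore yields K_{4} as a minor, and since treewidth is minor-monotone, tw(G) ≥ tw(K_{4}) = 3. Hence tw(G) = 3 exactly.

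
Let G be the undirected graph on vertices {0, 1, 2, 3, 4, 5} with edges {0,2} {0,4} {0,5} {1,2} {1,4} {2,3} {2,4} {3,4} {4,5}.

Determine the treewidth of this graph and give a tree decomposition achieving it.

The largest bag has 3 vertices, giving width 2; this decomposition certifies tw(G) ≤ 2. For the lower bound, the 3 vertices {0, 2, 4} are pairwise adjacent, and any tree decomposition puts a clique entirely inside one bag — forcing width ≥ 2. Hence tw(G) = 2 exactly.

Treewidth 2.
One such decomposition:
Bags: B1 = {0, 2, 4}  B2 = {0, 4, 5}  B3 = {2, 3, 4}  B4 = {1, 2, 4}
Tree: B1–B2, B1–B3, B3–B4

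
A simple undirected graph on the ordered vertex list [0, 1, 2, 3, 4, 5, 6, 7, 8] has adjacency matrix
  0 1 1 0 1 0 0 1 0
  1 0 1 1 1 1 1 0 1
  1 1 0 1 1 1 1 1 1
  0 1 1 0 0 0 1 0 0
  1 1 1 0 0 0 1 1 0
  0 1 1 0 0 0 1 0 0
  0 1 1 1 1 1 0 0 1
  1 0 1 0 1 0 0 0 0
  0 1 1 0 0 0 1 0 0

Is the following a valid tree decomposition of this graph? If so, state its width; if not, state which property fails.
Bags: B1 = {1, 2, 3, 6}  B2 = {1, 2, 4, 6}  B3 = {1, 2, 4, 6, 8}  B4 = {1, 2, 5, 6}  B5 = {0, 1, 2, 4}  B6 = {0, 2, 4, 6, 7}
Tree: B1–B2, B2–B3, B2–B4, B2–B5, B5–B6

No — bags containing vertex 6 are not connected in the tree.

A tree decomposition must satisfy three properties: every vertex lies in some bag; for every edge, both endpoints lie together in some bag; and for every vertex, the bags containing it form a connected subtree. Here bags containing vertex 6 are not connected in the tree, so the decomposition is invalid.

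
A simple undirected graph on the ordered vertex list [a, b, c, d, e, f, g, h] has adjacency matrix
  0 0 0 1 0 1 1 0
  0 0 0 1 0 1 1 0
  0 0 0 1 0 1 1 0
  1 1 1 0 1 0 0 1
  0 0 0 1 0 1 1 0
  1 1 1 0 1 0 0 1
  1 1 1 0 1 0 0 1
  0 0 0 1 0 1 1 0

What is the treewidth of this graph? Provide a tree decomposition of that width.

Every bag has size at most 4, so the width is 4 − 1 = 3 and tw(G) ≤ 3. For the lower bound: the 4 vertex sets {d,e}, {a,g}, {f}, {h} are disjoint, each induces a connected subgraph, and every pair is joined by at least one edge of G. Contracting each set to a single vertex therefore yields K_{4} as a minor, and since treewidth is minor-monotone, tw(G) ≥ tw(K_{4}) = 3. Hence tw(G) = 3 exactly.

Treewidth 3.
Bags: B1 = {d, e, f, g}  B2 = {a, d, f, g}  B3 = {d, f, g, h}  B4 = {c, d, f, g}  B5 = {b, d, f, g}
Tree: B1–B2, B2–B3, B3–B4, B4–B5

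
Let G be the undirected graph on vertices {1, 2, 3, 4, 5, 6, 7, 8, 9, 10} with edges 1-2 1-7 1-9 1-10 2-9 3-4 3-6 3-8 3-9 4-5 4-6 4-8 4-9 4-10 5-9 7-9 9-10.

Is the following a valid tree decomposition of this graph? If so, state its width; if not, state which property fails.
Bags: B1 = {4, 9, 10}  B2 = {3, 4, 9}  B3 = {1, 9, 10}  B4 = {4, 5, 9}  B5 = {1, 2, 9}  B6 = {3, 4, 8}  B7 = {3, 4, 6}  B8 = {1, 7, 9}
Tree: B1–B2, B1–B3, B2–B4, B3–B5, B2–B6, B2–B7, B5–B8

Checking the three conditions: (i) the bags cover all of {1, 2, 3, 4, 5, 6, 7, 8, 9, 10}; (ii) for each edge, some bag contains both endpoints; (iii) the bags containing any fixed vertex form a subtree. All hold, so the decomposition is valid with width 3 − 1 = 2.

Yes; width 2.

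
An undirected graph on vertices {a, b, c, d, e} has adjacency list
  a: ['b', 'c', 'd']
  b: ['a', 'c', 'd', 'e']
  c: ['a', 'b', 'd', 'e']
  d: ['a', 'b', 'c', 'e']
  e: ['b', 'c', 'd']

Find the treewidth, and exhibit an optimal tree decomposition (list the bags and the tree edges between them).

Treewidth 3.
Bags: B1 = {b, c, d, e}  B2 = {a, b, c, d}
Tree: B1–B2

The largest bag has 4 vertices, giving width 3; this decomposition certifies tw(G) ≤ 3. For the lower bound, the 4 vertices {b, c, d, e} are pairwise adjacent, and any tree decomposition puts a clique entirely inside one bag — forcing width ≥ 3. Hence tw(G) = 3 exactly.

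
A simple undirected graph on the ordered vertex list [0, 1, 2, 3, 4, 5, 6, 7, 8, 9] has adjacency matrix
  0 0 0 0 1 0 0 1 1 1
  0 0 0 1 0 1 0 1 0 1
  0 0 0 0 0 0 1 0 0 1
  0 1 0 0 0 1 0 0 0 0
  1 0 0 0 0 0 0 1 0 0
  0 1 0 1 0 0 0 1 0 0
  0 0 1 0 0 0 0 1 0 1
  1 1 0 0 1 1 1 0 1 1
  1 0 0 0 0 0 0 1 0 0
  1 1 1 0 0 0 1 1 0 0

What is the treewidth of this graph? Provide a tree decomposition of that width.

The largest bag has 3 vertices, giving width 2; this decomposition certifies tw(G) ≤ 2. Conversely, {2, 6, 9} is a clique of size 3, and the vertices of any clique must share a bag in every tree decomposition; so some bag has ≥ 3 vertices and tw(G) ≥ 2. Hence tw(G) = 2 exactly.

Treewidth 2.
One optimal decomposition is:
Bags: B1 = {6, 7, 9}  B2 = {0, 7, 9}  B3 = {0, 4, 7}  B4 = {1, 7, 9}  B5 = {1, 5, 7}  B6 = {0, 7, 8}  B7 = {2, 6, 9}  B8 = {1, 3, 5}
Tree: B1–B2, B2–B3, B1–B4, B4–B5, B2–B6, B1–B7, B5–B8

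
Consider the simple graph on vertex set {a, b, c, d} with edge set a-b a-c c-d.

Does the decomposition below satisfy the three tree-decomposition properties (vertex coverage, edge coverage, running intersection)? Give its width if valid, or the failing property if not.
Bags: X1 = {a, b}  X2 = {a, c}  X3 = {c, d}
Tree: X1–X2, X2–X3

Checking the three conditions: (i) the bags cover all of {a, b, c, d}; (ii) for each edge, some bag contains both endpoints; (iii) the bags containing any fixed vertex form a subtree. All hold, so the decomposition is valid with width 2 − 1 = 1.

Yes; width 1.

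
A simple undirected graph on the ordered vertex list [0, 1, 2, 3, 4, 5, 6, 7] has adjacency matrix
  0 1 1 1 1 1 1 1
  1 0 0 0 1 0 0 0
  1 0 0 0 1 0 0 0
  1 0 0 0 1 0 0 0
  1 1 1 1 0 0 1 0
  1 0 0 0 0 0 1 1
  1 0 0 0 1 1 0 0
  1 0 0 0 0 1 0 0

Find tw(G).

2

A width-2 tree decomposition is:
Bags: B1 = {0, 3, 4}  B2 = {0, 4, 6}  B3 = {0, 2, 4}  B4 = {0, 5, 6}  B5 = {0, 5, 7}  B6 = {0, 1, 4}
Tree: B1–B2, B2–B3, B2–B4, B4–B5, B2–B6
Every bag has size at most 3, so the width is 3 − 1 = 2 and tw(G) ≤ 2. Conversely, {0, 1, 4} is a clique of size 3, and the vertices of any clique must share a bag in every tree decomposition; so some bag has ≥ 3 vertices and tw(G) ≥ 2. Hence tw(G) = 2 exactly.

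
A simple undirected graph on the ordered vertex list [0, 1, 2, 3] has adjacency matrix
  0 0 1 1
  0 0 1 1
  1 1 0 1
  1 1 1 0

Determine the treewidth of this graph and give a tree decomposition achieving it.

The largest bag has 3 vertices, giving width 2; this decomposition certifies tw(G) ≤ 2. On the other hand G contains the 3-clique {0, 2, 3}. A clique must lie in a single bag of any decomposition, so no decomposition can have width below 2. Combining the bounds, tw(G) = 2.

Treewidth 2.
Bags: B1 = {0, 2, 3}  B2 = {1, 2, 3}
Tree: B1–B2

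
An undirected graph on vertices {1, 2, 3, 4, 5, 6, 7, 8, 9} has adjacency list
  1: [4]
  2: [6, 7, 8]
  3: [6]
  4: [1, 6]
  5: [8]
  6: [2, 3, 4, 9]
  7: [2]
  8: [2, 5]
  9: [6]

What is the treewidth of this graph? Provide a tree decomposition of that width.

Treewidth 1.
Bags: B1 = {2, 6}  B2 = {3, 6}  B3 = {2, 8}  B4 = {5, 8}  B5 = {4, 6}  B6 = {2, 7}  B7 = {6, 9}  B8 = {1, 4}
Tree: B1–B2, B1–B3, B3–B4, B1–B5, B3–B6, B5–B7, B5–B8

The largest bag has 2 vertices, giving width 1; this decomposition certifies tw(G) ≤ 1. Since G has at least one edge (e.g. 2–6), it is not an edgeless graph, so tw(G) ≥ 1. Hence tw(G) = 1 exactly.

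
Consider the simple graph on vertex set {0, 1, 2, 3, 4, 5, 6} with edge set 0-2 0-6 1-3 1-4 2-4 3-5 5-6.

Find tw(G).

A width-2 tree decomposition is:
Bags: B1 = {0, 2, 4}  B2 = {0, 1, 4}  B3 = {0, 1, 3}  B4 = {0, 3, 5}  B5 = {0, 5, 6}
Tree: B1–B2, B2–B3, B3–B4, B4–B5
The largest bag has 3 vertices, giving width 2; this decomposition certifies tw(G) ≤ 2. The edges 0–2–4–1–3–5–6–0 form a cycle, so G is not a tree and its treewidth is at least 2. Combining the bounds, tw(G) = 2.

2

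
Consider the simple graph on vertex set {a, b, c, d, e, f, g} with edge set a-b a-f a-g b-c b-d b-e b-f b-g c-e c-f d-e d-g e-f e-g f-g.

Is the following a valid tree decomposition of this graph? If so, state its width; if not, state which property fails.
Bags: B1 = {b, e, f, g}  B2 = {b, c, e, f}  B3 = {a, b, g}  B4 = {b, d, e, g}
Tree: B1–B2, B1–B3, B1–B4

A tree decomposition must satisfy three properties: every vertex lies in some bag; for every edge, both endpoints lie together in some bag; and for every vertex, the bags containing it form a connected subtree. Here edge (f,a) lies in no bag, so the decomposition is invalid.

No — edge (f,a) lies in no bag.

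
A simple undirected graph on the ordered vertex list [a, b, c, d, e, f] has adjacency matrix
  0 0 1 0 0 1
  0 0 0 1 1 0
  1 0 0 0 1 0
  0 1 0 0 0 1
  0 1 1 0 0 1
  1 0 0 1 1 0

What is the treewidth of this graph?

A width-2 tree decomposition is:
Bags: B1 = {a, c, e}  B2 = {a, e, f}  B3 = {b, e, f}  B4 = {b, d, f}
Tree: B1–B2, B2–B3, B3–B4
Every bag has size at most 3, so the width is 3 − 1 = 2 and tw(G) ≤ 2. For the lower bound, G contains the cycle c–a–f–e–c, so G is not a forest; only forests have treewidth ≤ 1, hence tw(G) ≥ 2. The upper and lower bounds meet at 2, so that is the treewidth.

2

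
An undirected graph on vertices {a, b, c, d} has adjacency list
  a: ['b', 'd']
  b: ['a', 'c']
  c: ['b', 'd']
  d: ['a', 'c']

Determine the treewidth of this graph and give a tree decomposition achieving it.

Treewidth 2.
One such decomposition:
Bags: B1 = {a, b, d}  B2 = {b, c, d}
Tree: B1–B2

Every bag has size at most 3, so the width is 3 − 1 = 2 and tw(G) ≤ 2. Since b–a–d–c–b is a cycle in G, G is not acyclic. Forests are exactly the graphs of treewidth ≤ 1, so tw(G) ≥ 2. Hence tw(G) = 2 exactly.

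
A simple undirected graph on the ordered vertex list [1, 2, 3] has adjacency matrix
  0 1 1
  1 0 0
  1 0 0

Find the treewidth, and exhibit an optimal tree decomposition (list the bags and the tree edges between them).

The largest bag has 2 vertices, giving width 1; this decomposition certifies tw(G) ≤ 1. Any graph with an edge has treewidth ≥ 1, and G has the edge 3–1. Combining the bounds, tw(G) = 1.

Treewidth 1.
One such decomposition:
Bags: B1 = {1, 3}  B2 = {1, 2}
Tree: B1–B2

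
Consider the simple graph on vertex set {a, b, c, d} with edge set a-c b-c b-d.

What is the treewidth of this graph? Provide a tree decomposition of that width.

The largest bag has 2 vertices, giving width 1; this decomposition certifies tw(G) ≤ 1. G has an edge, so its treewidth is at least 1. The upper and lower bounds meet at 1, so that is the treewidth.

Treewidth 1.
Bags: B1 = {b, d}  B2 = {b, c}  B3 = {a, c}
Tree: B1–B2, B2–B3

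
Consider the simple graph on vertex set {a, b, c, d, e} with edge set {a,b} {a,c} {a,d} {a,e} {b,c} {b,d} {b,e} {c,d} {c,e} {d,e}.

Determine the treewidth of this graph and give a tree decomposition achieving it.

A single bag containing all 5 vertices is trivially a valid decomposition of width 4. For the lower bound, the 5 vertices {a, b, c, d, e} are pairwise adjacent, and any tree decomposition puts a clique entirely inside one bag — forcing width ≥ 4. Hence tw(G) = 4 exactly.

Treewidth 4.
One optimal decomposition is:
Bags: B1 = {a, b, c, d, e}
Tree: (single bag)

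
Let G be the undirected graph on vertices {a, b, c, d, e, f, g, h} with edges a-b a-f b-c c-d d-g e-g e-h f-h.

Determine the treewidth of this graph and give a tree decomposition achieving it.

Treewidth 2.
One such decomposition:
Bags: B1 = {b, c, d}  B2 = {b, d, g}  B3 = {b, e, g}  B4 = {b, e, h}  B5 = {b, f, h}  B6 = {a, b, f}
Tree: B1–B2, B2–B3, B3–B4, B4–B5, B5–B6

Every bag has size at most 3, so the width is 3 − 1 = 2 and tw(G) ≤ 2. For the lower bound, G contains the cycle b–c–d–g–e–h–f–a–b, so G is not a forest; only forests have treewidth ≤ 1, hence tw(G) ≥ 2. Hence tw(G) = 2 exactly.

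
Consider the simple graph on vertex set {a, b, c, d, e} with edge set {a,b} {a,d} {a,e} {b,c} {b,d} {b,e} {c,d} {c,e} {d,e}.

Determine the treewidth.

A width-3 tree decomposition is:
Bags: B1 = {b, c, d, e}  B2 = {a, b, d, e}
Tree: B1–B2
The largest bag has 4 vertices, giving width 3; this decomposition certifies tw(G) ≤ 3. For the lower bound, the 4 vertices {b, c, d, e} are pairwise adjacent, and any tree decomposition puts a clique entirely inside one bag — forcing width ≥ 3. Therefore the treewidth is 3.

3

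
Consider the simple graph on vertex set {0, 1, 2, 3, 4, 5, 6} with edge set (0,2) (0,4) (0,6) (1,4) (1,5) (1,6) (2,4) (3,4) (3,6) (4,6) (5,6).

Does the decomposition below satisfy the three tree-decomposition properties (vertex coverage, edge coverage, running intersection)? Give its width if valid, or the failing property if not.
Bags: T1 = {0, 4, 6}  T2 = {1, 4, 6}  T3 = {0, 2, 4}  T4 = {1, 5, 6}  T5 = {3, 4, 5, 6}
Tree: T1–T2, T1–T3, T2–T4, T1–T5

No — bags containing vertex 5 are not connected in the tree.

A tree decomposition must satisfy three properties: every vertex lies in some bag; for every edge, both endpoints lie together in some bag; and for every vertex, the bags containing it form a connected subtree. Here bags containing vertex 5 are not connected in the tree, so the decomposition is invalid.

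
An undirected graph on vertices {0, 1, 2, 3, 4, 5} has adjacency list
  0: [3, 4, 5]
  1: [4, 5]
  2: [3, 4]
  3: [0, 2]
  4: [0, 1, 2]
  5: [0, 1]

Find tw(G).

A width-2 tree decomposition is:
Bags: B1 = {0, 1, 5}  B2 = {0, 1, 4}  B3 = {0, 3, 4}  B4 = {2, 3, 4}
Tree: B1–B2, B2–B3, B3–B4
The largest bag has 3 vertices, giving width 2; this decomposition certifies tw(G) ≤ 2. The edges 5–1–4–0–5 form a cycle, so G is not a tree and its treewidth is at least 2. Therefore the treewidth is 2.

2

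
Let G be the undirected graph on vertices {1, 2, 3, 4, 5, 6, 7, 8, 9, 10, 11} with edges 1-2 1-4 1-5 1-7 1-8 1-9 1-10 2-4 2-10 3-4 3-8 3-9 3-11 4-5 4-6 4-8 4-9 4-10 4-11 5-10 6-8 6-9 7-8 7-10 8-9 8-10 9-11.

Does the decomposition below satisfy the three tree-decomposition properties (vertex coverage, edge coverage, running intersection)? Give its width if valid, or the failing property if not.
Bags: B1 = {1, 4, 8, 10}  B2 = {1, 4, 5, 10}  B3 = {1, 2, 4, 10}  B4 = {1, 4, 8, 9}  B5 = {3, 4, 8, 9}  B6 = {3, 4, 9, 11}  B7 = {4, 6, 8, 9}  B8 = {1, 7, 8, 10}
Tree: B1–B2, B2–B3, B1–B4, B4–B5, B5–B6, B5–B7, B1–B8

Vertex coverage: the bags together contain {1, 2, 3, 4, 5, 6, 7, 8, 9, 10, 11}, the full vertex set. Edge coverage: each edge of G has both endpoints in at least one bag. Running intersection: for every vertex, the bags containing it form a connected subtree. All three properties hold, so this is a valid tree decomposition of width max|bag| − 1 = 3, and hence tw(G) ≤ 3.

Yes; width 3.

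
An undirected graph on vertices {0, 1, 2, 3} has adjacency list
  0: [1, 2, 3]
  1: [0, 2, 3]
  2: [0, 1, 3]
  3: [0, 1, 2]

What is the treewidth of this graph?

A width-3 tree decomposition is:
Bags: B1 = {0, 1, 2, 3}
Tree: (single bag)
A single bag containing all 4 vertices is trivially a valid decomposition of width 3. For the lower bound, the 4 vertices {0, 1, 2, 3} are pairwise adjacent, and any tree decomposition puts a clique entirely inside one bag — forcing width ≥ 3. Combining the bounds, tw(G) = 3.

3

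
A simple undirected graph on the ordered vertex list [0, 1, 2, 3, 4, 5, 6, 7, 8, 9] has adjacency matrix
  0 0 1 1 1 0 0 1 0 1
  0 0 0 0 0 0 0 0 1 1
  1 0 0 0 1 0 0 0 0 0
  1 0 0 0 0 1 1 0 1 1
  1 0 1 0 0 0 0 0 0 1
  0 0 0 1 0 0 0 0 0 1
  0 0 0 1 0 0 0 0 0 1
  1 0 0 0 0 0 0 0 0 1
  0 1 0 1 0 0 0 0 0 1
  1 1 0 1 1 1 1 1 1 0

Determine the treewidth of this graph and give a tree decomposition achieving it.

Treewidth 2.
Bags: B1 = {3, 8, 9}  B2 = {0, 3, 9}  B3 = {0, 7, 9}  B4 = {1, 8, 9}  B5 = {3, 5, 9}  B6 = {3, 6, 9}  B7 = {0, 4, 9}  B8 = {0, 2, 4}
Tree: B1–B2, B2–B3, B1–B4, B1–B5, B2–B6, B3–B7, B7–B8

Each bag holds 3 vertices, so the decomposition has width 2, which upper-bounds the treewidth. Conversely, {1, 8, 9} is a clique of size 3, and the vertices of any clique must share a bag in every tree decomposition; so some bag has ≥ 3 vertices and tw(G) ≥ 2. Combining the bounds, tw(G) = 2.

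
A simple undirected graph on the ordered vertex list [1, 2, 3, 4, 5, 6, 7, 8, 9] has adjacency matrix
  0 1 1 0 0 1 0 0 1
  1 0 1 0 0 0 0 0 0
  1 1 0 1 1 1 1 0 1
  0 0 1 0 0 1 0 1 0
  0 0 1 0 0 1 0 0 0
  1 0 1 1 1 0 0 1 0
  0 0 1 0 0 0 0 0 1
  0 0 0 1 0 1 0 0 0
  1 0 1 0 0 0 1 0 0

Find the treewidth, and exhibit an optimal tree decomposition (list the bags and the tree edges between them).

Treewidth 2.
Bags: B1 = {4, 6, 8}  B2 = {3, 4, 6}  B3 = {1, 3, 6}  B4 = {1, 3, 9}  B5 = {1, 2, 3}  B6 = {3, 5, 6}  B7 = {3, 7, 9}
Tree: B1–B2, B2–B3, B3–B4, B4–B5, B3–B6, B4–B7

The largest bag has 3 vertices, giving width 2; this decomposition certifies tw(G) ≤ 2. For the lower bound, the 3 vertices {4, 6, 8} are pairwise adjacent, and any tree decomposition puts a clique entirely inside one bag — forcing width ≥ 2. Hence tw(G) = 2 exactly.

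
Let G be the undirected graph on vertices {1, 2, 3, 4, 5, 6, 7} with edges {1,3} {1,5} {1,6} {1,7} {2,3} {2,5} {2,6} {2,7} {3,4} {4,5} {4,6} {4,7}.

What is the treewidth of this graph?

3

A width-3 tree decomposition is:
Bags: B1 = {1, 2, 4, 6}  B2 = {1, 2, 4, 7}  B3 = {1, 2, 4, 5}  B4 = {1, 2, 3, 4}
Tree: B1–B2, B2–B3, B3–B4
Each bag holds 4 vertices, so the decomposition has width 3, which upper-bounds the treewidth. For the lower bound: the 4 vertex sets {4,6}, {1,7}, {2}, {5} are disjoint, each induces a connected subgraph, and every pair is joined by at least one edge of G. Contracting each set to a single vertex therefore yields K_{4} as a minor, and since treewidth is minor-monotone, tw(G) ≥ tw(K_{4}) = 3. Therefore the treewidth is 3.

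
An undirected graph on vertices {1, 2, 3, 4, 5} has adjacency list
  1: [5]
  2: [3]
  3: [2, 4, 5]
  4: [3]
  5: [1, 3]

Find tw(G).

A width-1 tree decomposition is:
Bags: B1 = {3, 4}  B2 = {2, 3}  B3 = {3, 5}  B4 = {1, 5}
Tree: B1–B2, B2–B3, B3–B4
Each bag holds 2 vertices, so the decomposition has width 1, which upper-bounds the treewidth. G has an edge, so its treewidth is at least 1. Hence tw(G) = 1 exactly.

1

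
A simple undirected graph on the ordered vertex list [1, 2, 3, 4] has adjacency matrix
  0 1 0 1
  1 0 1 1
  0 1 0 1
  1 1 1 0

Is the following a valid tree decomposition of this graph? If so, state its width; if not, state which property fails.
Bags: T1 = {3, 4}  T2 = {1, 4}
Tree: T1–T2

No — vertex 2 appears in no bag.

A tree decomposition must satisfy three properties: every vertex lies in some bag; for every edge, both endpoints lie together in some bag; and for every vertex, the bags containing it form a connected subtree. Here vertex 2 appears in no bag, so the decomposition is invalid.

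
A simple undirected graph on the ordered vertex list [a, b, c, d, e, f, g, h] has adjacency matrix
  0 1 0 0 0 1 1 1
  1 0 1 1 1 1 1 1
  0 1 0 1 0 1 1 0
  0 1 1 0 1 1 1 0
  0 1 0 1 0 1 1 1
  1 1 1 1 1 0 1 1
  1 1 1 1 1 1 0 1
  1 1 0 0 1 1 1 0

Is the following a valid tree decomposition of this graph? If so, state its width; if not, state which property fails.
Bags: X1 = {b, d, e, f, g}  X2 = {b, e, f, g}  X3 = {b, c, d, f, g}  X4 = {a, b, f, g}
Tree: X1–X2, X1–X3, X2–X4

A tree decomposition must satisfy three properties: every vertex lies in some bag; for every edge, both endpoints lie together in some bag; and for every vertex, the bags containing it form a connected subtree. Here vertex h appears in no bag, so the decomposition is invalid.

No — vertex h appears in no bag.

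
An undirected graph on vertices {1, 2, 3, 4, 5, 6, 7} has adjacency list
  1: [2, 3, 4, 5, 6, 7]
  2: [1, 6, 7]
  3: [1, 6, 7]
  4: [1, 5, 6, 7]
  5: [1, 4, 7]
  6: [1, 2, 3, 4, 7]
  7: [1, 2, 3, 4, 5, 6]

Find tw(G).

3

A width-3 tree decomposition is:
Bags: B1 = {1, 2, 6, 7}  B2 = {1, 3, 6, 7}  B3 = {1, 4, 6, 7}  B4 = {1, 4, 5, 7}
Tree: B1–B2, B1–B3, B3–B4
The largest bag has 4 vertices, giving width 3; this decomposition certifies tw(G) ≤ 3. For the lower bound, the 4 vertices {1, 4, 5, 7} are pairwise adjacent, and any tree decomposition puts a clique entirely inside one bag — forcing width ≥ 3. The upper and lower bounds meet at 3, so that is the treewidth.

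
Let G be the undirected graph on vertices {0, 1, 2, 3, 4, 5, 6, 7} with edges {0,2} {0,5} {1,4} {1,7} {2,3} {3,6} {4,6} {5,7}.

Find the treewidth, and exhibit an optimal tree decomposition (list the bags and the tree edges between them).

Treewidth 2.
One such decomposition:
Bags: B1 = {1, 4, 7}  B2 = {4, 6, 7}  B3 = {3, 6, 7}  B4 = {2, 3, 7}  B5 = {0, 2, 7}  B6 = {0, 5, 7}
Tree: B1–B2, B2–B3, B3–B4, B4–B5, B5–B6

Every bag has size at most 3, so the width is 3 − 1 = 2 and tw(G) ≤ 2. Since 7–1–4–6–3–2–0–5–7 is a cycle in G, G is not acyclic. Forests are exactly the graphs of treewidth ≤ 1, so tw(G) ≥ 2. Combining the bounds, tw(G) = 2.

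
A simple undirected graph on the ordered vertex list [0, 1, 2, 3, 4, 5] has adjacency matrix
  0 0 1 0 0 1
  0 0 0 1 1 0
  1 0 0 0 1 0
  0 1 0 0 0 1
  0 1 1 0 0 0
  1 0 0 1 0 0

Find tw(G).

2

A width-2 tree decomposition is:
Bags: B1 = {0, 2, 5}  B2 = {2, 4, 5}  B3 = {1, 4, 5}  B4 = {1, 3, 5}
Tree: B1–B2, B2–B3, B3–B4
The largest bag has 3 vertices, giving width 2; this decomposition certifies tw(G) ≤ 2. The edges 5–0–2–4–1–3–5 form a cycle, so G is not a tree and its treewidth is at least 2. Therefore the treewidth is 2.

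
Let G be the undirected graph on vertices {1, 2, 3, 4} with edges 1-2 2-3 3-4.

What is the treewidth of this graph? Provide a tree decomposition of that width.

Treewidth 1.
One such decomposition:
Bags: B1 = {3, 4}  B2 = {2, 3}  B3 = {1, 2}
Tree: B1–B2, B2–B3

Every bag has size at most 2, so the width is 2 − 1 = 1 and tw(G) ≤ 1. Any graph with an edge has treewidth ≥ 1, and G has the edge 4–3. Combining the bounds, tw(G) = 1.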